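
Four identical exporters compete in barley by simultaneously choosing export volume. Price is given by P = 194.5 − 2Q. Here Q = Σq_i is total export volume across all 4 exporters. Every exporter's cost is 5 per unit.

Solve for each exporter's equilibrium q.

18.95

A representative exporter's profit is π_i = q_i(194.5 − 2Q) − 5q_i, with Q = q_i + Σ_{j≠i} q_j.
First-order condition: 189.5 − 4q_i − 2Σ_{j≠i} q_j = 0.
In a symmetric equilibrium every exporter chooses the same q, so Σ_{j≠i} q_j = 3q. The condition becomes 189.5 − 10q = 0, giving q = 189.5/10 = 18.95.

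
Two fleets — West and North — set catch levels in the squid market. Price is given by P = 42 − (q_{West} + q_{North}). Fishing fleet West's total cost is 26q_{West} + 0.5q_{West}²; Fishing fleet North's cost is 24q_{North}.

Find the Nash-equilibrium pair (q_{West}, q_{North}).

Fishing fleet West's profit: π = q_{West}(42 − (q_{West} + q_{North})) − 26q_{West} − 0.5q_{West}².
∂π/∂q_{West} = 16 − 3q_{West} − q_{North} = 0, so q_{West} = 16/3 − (1/3)q_{North}.
For North: ∂π/∂q_{North} = 18 − 2q_{North} − q_{West} = 0 ⇒ q_{North} = 9 − 0.5q_{West}.
Plugging q_{North} into West's best response: q_{West} = 16/3 − (1/3)(9 − 0.5q_{West}) ⇒ (5/6)q_{West} = 7/3, so q_{West} = 2.8.
Then q_{North} = 9 − 0.5·2.8 = 7.6.

2.8, 7.6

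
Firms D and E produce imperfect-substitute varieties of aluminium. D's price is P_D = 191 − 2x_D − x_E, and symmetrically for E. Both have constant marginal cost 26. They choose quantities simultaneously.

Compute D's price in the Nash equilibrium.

92

Firm D's profit: π = x_D(191 − 2x_D − x_E) − 26x_D.
∂π/∂x_D = 165 − 4x_D − x_E = 0 ⇒ x_D = 41.25 − 0.25x_E.
Setting x_D = x_E in the reaction function: x_D = 41.25 − 0.25x_D, so x_D = 41.25 / 1.25 = 33.
P_D = 191 − 2·33 − 33 = 92.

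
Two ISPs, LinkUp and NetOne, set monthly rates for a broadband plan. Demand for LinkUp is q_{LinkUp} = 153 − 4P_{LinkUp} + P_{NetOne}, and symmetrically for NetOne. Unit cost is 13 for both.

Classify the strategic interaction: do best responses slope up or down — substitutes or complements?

LinkUp's profit: π = (P_{LinkUp} − 13)(153 − 4P_{LinkUp} + P_{NetOne}).
∂π/∂P_{LinkUp} = 205 − 8P_{LinkUp} + P_{NetOne} = 0 ⇒ P_{LinkUp} = 25.625 + 0.125P_{NetOne}.
The best-response slope dP_{LinkUp}/dP_{NetOne} = 0.125 > 0: the reaction function is upward-sloping, so the choices are strategic complements.

strategic complements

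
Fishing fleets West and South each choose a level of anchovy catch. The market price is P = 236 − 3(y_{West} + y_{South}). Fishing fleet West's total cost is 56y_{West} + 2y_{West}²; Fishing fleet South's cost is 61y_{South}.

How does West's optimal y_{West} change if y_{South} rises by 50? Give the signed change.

-15

Fishing fleet West's profit: π = y_{West}(236 − 3(y_{West} + y_{South})) − 56y_{West} − 2y_{West}².
∂π/∂y_{West} = 180 − 10y_{West} − 3y_{South} = 0, so y_{West} = 18 − 0.3y_{South}.
The reaction-function slope is −0.3, so a 50-unit rise in y_{South} moves y_{West} by −0.3 × 50 = −15. West's best response falls — the actions are strategic substitutes.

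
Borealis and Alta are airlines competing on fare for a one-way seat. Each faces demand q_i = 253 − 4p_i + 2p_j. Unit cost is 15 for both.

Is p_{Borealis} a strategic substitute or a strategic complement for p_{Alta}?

Borealis's profit: π = (p_{Borealis} − 15)(253 − 4p_{Borealis} + 2p_{Alta}).
∂π/∂p_{Borealis} = 313 − 8p_{Borealis} + 2p_{Alta} = 0 ⇒ p_{Borealis} = 39.125 + 0.25p_{Alta}.
The best-response slope dp_{Borealis}/dp_{Alta} = 0.25 > 0: the reaction function is upward-sloping, so the choices are strategic complements.

strategic complements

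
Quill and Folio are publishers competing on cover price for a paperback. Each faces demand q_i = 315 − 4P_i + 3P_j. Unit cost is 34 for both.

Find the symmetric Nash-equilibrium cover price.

Quill's profit: π = (P_{Quill} − 34)(315 − 4P_{Quill} + 3P_{Folio}).
∂π/∂P_{Quill} = 451 − 8P_{Quill} + 3P_{Folio} = 0 ⇒ P_{Quill} = 56.375 + 0.375P_{Folio}.
Setting P_{Quill} = P_{Folio} in the reaction function: P_{Quill} = 56.375 + 0.375P_{Quill}, so P_{Quill} = 56.375 / 0.625 = 90.2.

90.2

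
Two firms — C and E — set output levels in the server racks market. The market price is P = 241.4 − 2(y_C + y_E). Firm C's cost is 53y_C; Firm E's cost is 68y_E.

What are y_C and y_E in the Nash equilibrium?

33.9, 26.4

Firm C's profit: π = y_C(241.4 − 2(y_C + y_E)) − 53y_C.
∂π/∂y_C = 188.4 − 4y_C − 2y_E = 0, so y_C = 47.1 − 0.5y_E.
By the same steps for E: y_E = 43.35 − 0.5y_C.
Substituting the second reaction function into the first: y_C = 47.1 − 0.5(43.35 − 0.5y_C), which gives 0.75y_C = 25.425 ⇒ y_C = 33.9.
Then y_E = 43.35 − 0.5·33.9 = 26.4.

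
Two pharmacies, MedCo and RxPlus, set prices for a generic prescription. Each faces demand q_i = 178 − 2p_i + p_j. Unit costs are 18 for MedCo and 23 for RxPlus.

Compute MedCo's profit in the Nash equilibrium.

MedCo's profit: π = (p_{MedCo} − 18)(178 − 2p_{MedCo} + p_{RxPlus}).
∂π/∂p_{MedCo} = 214 − 4p_{MedCo} + p_{RxPlus} = 0 ⇒ p_{MedCo} = 53.5 + 0.25p_{RxPlus}.
Similarly p_{RxPlus} = 56 + 0.25p_{MedCo}.
Substituting the second reaction function into the first: p_{MedCo} = 53.5 + 0.25(56 + 0.25p_{MedCo}), which gives 0.9375p_{MedCo} = 67.5 ⇒ p_{MedCo} = 72.
Then p_{RxPlus} = 56 + 0.25·72 = 74.
q_{MedCo} = 178 − 2·72 + 74 = 108.
Profit = (72 − 18)·108 = 5832.

5832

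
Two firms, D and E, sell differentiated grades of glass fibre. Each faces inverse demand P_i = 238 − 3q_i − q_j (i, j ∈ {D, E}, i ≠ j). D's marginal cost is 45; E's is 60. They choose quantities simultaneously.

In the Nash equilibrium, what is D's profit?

Firm D's profit: π = q_D(238 − 3q_D − q_E) − 45q_D.
∂π/∂q_D = 193 − 6q_D − q_E = 0 ⇒ q_D = 193/6 − (1/6)q_E.
Similarly q_E = 89/3 − (1/6)q_D.
Plugging q_E into D's best response: q_D = 193/6 − (1/6)(89/3 − (1/6)q_D) ⇒ (35/36)q_D = 245/9, so q_D = 28.
Then q_E = 89/3 − (1/6)·28 = 25.
P_D = 238 − 3·28 − 25 = 129.
Profit = (129 − 45)·28 = 2352.

2352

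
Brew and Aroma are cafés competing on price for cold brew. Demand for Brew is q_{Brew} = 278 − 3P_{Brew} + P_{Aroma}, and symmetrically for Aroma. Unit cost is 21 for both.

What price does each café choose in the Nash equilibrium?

Brew's profit: π = (P_{Brew} − 21)(278 − 3P_{Brew} + P_{Aroma}).
∂π/∂P_{Brew} = 341 − 6P_{Brew} + P_{Aroma} = 0 ⇒ P_{Brew} = 341/6 + (1/6)P_{Aroma}.
The game is symmetric, so in equilibrium P_{Aroma} = P_{Brew}: the reaction function gives (5/6)P_{Brew} = 341/6, hence P_{Brew} = 68.2.

68.2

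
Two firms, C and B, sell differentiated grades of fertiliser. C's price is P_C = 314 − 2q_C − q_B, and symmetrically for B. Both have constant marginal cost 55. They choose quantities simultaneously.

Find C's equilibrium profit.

Firm C's profit: π = q_C(314 − 2q_C − q_B) − 55q_C.
∂π/∂q_C = 259 − 4q_C − q_B = 0 ⇒ q_C = 64.75 − 0.25q_B.
By symmetry q_B = q_C; substituting into the reaction function, 1.25q_C = 64.75 and q_C = 51.8.
P_C = 314 − 2·51.8 − 51.8 = 158.6.
Profit = (158.6 − 55)·51.8 = 5366.48.

5366.48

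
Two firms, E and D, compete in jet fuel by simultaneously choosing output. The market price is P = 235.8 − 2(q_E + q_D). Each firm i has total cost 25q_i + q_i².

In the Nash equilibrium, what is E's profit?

2082.9675

Firm E's profit: π = q_E(235.8 − 2(q_E + q_D)) − 25q_E − q_E².
∂π/∂q_E = 210.8 − 6q_E − 2q_D = 0, so q_E = 527/15 − (1/3)q_D.
By symmetry q_D = q_E; substituting into the reaction function, (4/3)q_E = 527/15 and q_E = 26.35.
Price P = 235.8 − 2·52.7 = 130.4.
E's profit: (130.4 − 25)·26.35 − (26.35)² = 2082.9675.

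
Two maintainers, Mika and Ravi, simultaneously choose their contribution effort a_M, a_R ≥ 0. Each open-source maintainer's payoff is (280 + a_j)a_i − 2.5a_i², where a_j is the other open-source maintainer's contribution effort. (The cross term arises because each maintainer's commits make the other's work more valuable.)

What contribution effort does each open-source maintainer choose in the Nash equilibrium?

Mika's payoff is (280 + a_R)a_M − 2.5a_M².
∂π/∂a_M = 280 + a_R − 5a_M = 0, so a_M = 56 + 0.2a_R.
The game is symmetric, so in equilibrium a_R = a_M: the reaction function gives 0.8a_M = 56, hence a_M = 70.

70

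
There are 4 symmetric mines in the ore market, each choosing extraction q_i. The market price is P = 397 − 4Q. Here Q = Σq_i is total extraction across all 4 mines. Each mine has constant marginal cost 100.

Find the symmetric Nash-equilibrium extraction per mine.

A representative mine's profit is π_i = q_i(397 − 4Q) − 100q_i, with Q = q_i + Σ_{j≠i} q_j.
First-order condition: 297 − 8q_i − 4Σ_{j≠i} q_j = 0.
In a symmetric equilibrium every mine chooses the same q, so Σ_{j≠i} q_j = 3q. The condition becomes 297 − 20q = 0, giving q = 297/20 = 14.85.

14.85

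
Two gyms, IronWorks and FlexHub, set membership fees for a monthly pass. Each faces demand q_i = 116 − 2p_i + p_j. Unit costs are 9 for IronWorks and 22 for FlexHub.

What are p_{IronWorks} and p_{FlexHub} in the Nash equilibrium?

IronWorks's profit: π = (p_{IronWorks} − 9)(116 − 2p_{IronWorks} + p_{FlexHub}).
∂π/∂p_{IronWorks} = 134 − 4p_{IronWorks} + p_{FlexHub} = 0 ⇒ p_{IronWorks} = 33.5 + 0.25p_{FlexHub}.
Similarly p_{FlexHub} = 40 + 0.25p_{IronWorks}.
Solving the two reaction functions simultaneously: (1 − (0.25)(0.25))p_{IronWorks} = 33.5 + 0.25·40, so 0.9375p_{IronWorks} = 43.5 and p_{IronWorks} = 46.4.
Then p_{FlexHub} = 40 + 0.25·46.4 = 51.6.

46.4, 51.6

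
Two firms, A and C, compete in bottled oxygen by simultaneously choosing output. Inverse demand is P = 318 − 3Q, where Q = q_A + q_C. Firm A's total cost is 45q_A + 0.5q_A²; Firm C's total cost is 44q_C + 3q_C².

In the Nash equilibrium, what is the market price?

175.88

Firm A's profit: π = q_A(318 − 3(q_A + q_C)) − 45q_A − 0.5q_A².
∂π/∂q_A = 273 − 7q_A − 3q_C = 0, so q_A = 39 − (3/7)q_C.
For C: ∂π/∂q_C = 274 − 12q_C − 3q_A = 0 ⇒ q_C = 137/6 − 0.25q_A.
Plugging q_C into A's best response: q_A = 39 − (3/7)(137/6 − 0.25q_A) ⇒ (25/28)q_A = 409/14, so q_A = 32.72.
Then q_C = 137/6 − 0.25·32.72 = 1099/75.
Equilibrium price: P = 318 − 3·(3553/75) = 175.88.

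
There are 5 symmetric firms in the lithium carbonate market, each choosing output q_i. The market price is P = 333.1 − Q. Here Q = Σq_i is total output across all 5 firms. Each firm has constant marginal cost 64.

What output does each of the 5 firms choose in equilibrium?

44.85

A representative firm's profit is π_i = q_i(333.1 − Q) − 64q_i, with Q = q_i + Σ_{j≠i} q_j.
First-order condition: 269.1 − 2q_i − Σ_{j≠i} q_j = 0.
Imposing symmetry (q_j = q for all j) turns Σ_{j≠i} q_j into 4q, so 269.1 = 6q and q = 44.85.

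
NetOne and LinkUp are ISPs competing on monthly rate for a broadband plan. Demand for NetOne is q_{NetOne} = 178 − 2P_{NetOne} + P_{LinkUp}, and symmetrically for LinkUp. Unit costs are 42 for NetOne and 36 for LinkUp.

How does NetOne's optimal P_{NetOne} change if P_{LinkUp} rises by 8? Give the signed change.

2

NetOne's profit: π = (P_{NetOne} − 42)(178 − 2P_{NetOne} + P_{LinkUp}).
∂π/∂P_{NetOne} = 262 − 4P_{NetOne} + P_{LinkUp} = 0 ⇒ P_{NetOne} = 65.5 + 0.25P_{LinkUp}.
The reaction-function slope is 0.25, so an 8-unit rise in P_{LinkUp} moves P_{NetOne} by 0.25 × 8 = 2. NetOne's best response rises — the actions are strategic complements.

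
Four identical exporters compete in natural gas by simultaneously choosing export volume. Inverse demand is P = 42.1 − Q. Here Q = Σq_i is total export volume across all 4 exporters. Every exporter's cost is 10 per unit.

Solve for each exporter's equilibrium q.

6.42

A representative exporter's profit is π_i = q_i(42.1 − Q) − 10q_i, with Q = q_i + Σ_{j≠i} q_j.
First-order condition: 32.1 − 2q_i − Σ_{j≠i} q_j = 0.
Imposing symmetry (q_j = q for all j) turns Σ_{j≠i} q_j into 3q, so 32.1 = 5q and q = 6.42.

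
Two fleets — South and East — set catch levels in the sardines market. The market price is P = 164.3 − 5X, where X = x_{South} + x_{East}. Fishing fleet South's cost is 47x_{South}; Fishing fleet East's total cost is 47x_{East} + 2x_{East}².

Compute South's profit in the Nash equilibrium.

Fishing fleet South's profit: π = x_{South}(164.3 − 5(x_{South} + x_{East})) − 47x_{South}.
∂π/∂x_{South} = 117.3 − 10x_{South} − 5x_{East} = 0, so x_{South} = 11.73 − 0.5x_{East}.
For East: ∂π/∂x_{East} = 117.3 − 14x_{East} − 5x_{South} = 0 ⇒ x_{East} = 1173/140 − (5/14)x_{South}.
Substituting the second reaction function into the first: x_{South} = 11.73 − 0.5(1173/140 − (5/14)x_{South}), which gives (23/28)x_{South} = 10557/1400 ⇒ x_{South} = 9.18.
Then x_{East} = 1173/140 − (5/14)·9.18 = 5.1.
Price P = 164.3 − 5·14.28 = 92.9.
South's profit: (92.9 − 47)·9.18 = 421.362.

421.362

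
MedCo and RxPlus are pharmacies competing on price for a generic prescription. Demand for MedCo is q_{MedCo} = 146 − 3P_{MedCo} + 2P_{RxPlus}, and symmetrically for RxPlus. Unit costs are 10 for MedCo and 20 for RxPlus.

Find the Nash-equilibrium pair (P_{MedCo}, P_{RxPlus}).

MedCo's profit: π = (P_{MedCo} − 10)(146 − 3P_{MedCo} + 2P_{RxPlus}).
∂π/∂P_{MedCo} = 176 − 6P_{MedCo} + 2P_{RxPlus} = 0 ⇒ P_{MedCo} = 88/3 + (1/3)P_{RxPlus}.
Similarly P_{RxPlus} = 103/3 + (1/3)P_{MedCo}.
Plugging P_{RxPlus} into MedCo's best response: P_{MedCo} = 88/3 + (1/3)(103/3 + (1/3)P_{MedCo}) ⇒ (8/9)P_{MedCo} = 367/9, so P_{MedCo} = 45.875.
Then P_{RxPlus} = 103/3 + (1/3)·45.875 = 49.625.

45.875, 49.625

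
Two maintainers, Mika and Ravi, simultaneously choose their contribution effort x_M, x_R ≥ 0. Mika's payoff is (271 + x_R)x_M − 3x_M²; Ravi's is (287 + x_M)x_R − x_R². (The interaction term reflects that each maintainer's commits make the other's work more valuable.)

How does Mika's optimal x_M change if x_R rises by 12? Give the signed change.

Expanding Mika's payoff: 271x_M + x_Rx_M − 3x_M².
∂π/∂x_M = 271 + x_R − 6x_M = 0, so x_M = 271/6 + (1/6)x_R.
The reaction-function slope is 1/6, so a 12-unit rise in x_R moves x_M by 1/6 × 12 = 2. Mika's best response rises — the actions are strategic complements.

2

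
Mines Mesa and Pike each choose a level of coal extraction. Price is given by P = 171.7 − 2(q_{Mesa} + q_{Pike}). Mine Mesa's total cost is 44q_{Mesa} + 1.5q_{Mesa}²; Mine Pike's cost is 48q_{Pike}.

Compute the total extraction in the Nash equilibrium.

36.4125

Mine Mesa's profit: π = q_{Mesa}(171.7 − 2(q_{Mesa} + q_{Pike})) − 44q_{Mesa} − 1.5q_{Mesa}².
∂π/∂q_{Mesa} = 127.7 − 7q_{Mesa} − 2q_{Pike} = 0, so q_{Mesa} = 1277/70 − (2/7)q_{Pike}.
For Pike: ∂π/∂q_{Pike} = 123.7 − 4q_{Pike} − 2q_{Mesa} = 0 ⇒ q_{Pike} = 30.925 − 0.5q_{Mesa}.
Plugging q_{Pike} into Mesa's best response: q_{Mesa} = 1277/70 − (2/7)(30.925 − 0.5q_{Mesa}) ⇒ (6/7)q_{Mesa} = 1317/140, so q_{Mesa} = 10.975.
Then q_{Pike} = 30.925 − 0.5·10.975 = 25.4375.
Total extraction: 10.975 + 25.4375 = 36.4125.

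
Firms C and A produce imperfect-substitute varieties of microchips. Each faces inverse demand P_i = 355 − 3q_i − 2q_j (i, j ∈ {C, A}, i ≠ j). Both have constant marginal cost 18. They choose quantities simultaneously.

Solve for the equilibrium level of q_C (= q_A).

Firm C's profit: π = q_C(355 − 3q_C − 2q_A) − 18q_C.
∂π/∂q_C = 337 − 6q_C − 2q_A = 0 ⇒ q_C = 337/6 − (1/3)q_A.
Setting q_C = q_A in the reaction function: q_C = 337/6 − (1/3)q_C, so q_C = (337/6) / (4/3) = 42.125.

42.125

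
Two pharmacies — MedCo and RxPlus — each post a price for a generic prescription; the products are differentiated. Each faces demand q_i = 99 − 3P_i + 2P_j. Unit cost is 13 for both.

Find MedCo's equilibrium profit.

MedCo's profit: π = (P_{MedCo} − 13)(99 − 3P_{MedCo} + 2P_{RxPlus}).
∂π/∂P_{MedCo} = 138 − 6P_{MedCo} + 2P_{RxPlus} = 0 ⇒ P_{MedCo} = 23 + (1/3)P_{RxPlus}.
By symmetry P_{RxPlus} = P_{MedCo}; substituting into the reaction function, (2/3)P_{MedCo} = 23 and P_{MedCo} = 34.5.
q_{MedCo} = 99 − 3·34.5 + 2·34.5 = 64.5.
Profit = (34.5 − 13)·64.5 = 1386.75.

1386.75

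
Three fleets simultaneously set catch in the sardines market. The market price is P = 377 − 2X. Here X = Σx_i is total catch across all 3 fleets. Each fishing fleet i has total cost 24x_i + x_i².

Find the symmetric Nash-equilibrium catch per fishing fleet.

A representative fishing fleet's profit is π_i = x_i(377 − 2X) − 24x_i − x_i², with X = x_i + Σ_{j≠i} x_j.
First-order condition: 353 − 6x_i − 2Σ_{j≠i} x_j = 0.
Imposing symmetry (x_j = x for all j) turns Σ_{j≠i} x_j into 2x, so 353 = 10x and x = 35.3.

35.3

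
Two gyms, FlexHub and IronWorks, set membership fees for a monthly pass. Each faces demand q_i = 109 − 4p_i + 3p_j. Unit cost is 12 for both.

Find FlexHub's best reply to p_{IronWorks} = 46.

36.875

FlexHub's profit: π = (p_{FlexHub} − 12)(109 − 4p_{FlexHub} + 3p_{IronWorks}).
∂π/∂p_{FlexHub} = 157 − 8p_{FlexHub} + 3p_{IronWorks} = 0 ⇒ p_{FlexHub} = 19.625 + 0.375p_{IronWorks}.
At p_{IronWorks} = 46: p_{FlexHub} = 19.625 + 0.375·46 = 36.875.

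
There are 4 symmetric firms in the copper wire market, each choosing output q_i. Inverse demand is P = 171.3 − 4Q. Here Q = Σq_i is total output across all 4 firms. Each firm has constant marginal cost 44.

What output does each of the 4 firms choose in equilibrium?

A representative firm's profit is π_i = q_i(171.3 − 4Q) − 44q_i, with Q = q_i + Σ_{j≠i} q_j.
First-order condition: 127.3 − 8q_i − 4Σ_{j≠i} q_j = 0.
Imposing symmetry (q_j = q for all j) turns Σ_{j≠i} q_j into 3q, so 127.3 = 20q and q = 6.365.

6.365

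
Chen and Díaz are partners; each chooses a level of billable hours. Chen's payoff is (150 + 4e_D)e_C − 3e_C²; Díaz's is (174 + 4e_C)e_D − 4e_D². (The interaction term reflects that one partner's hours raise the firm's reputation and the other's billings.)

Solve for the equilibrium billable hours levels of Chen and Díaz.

Expanding Chen's payoff: 150e_C + 4e_De_C − 3e_C².
∂π/∂e_C = 150 + 4e_D − 6e_C = 0, so e_C = 25 + (2/3)e_D.
Likewise for Díaz: e_D = 21.75 + 0.5e_C.
Plugging e_D into Chen's best response: e_C = 25 + (2/3)(21.75 + 0.5e_C) ⇒ (2/3)e_C = 39.5, so e_C = 59.25.
Then e_D = 21.75 + 0.5·59.25 = 51.375.

59.25, 51.375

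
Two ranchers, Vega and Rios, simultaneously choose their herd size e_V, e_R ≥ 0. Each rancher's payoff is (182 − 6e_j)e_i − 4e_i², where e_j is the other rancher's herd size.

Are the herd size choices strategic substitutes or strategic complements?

strategic substitutes

Vega's payoff is (182 − 6e_R)e_V − 4e_V².
∂π/∂e_V = 182 − 6e_R − 8e_V = 0, so e_V = 22.75 − 0.75e_R.
The best-response slope de_V/de_R = −0.75 < 0: the reaction function is downward-sloping, so the choices are strategic substitutes.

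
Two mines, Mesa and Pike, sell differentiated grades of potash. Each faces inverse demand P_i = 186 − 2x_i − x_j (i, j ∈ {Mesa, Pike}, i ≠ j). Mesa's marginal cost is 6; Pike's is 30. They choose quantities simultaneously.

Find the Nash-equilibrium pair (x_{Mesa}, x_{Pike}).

Mine Mesa's profit: π = x_{Mesa}(186 − 2x_{Mesa} − x_{Pike}) − 6x_{Mesa}.
∂π/∂x_{Mesa} = 180 − 4x_{Mesa} − x_{Pike} = 0 ⇒ x_{Mesa} = 45 − 0.25x_{Pike}.
Similarly x_{Pike} = 39 − 0.25x_{Mesa}.
Plugging x_{Pike} into Mesa's best response: x_{Mesa} = 45 − 0.25(39 − 0.25x_{Mesa}) ⇒ 0.9375x_{Mesa} = 35.25, so x_{Mesa} = 37.6.
Then x_{Pike} = 39 − 0.25·37.6 = 29.6.

37.6, 29.6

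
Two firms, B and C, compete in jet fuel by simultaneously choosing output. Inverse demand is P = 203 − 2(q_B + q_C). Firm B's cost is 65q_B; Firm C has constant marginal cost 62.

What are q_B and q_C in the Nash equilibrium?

22.5, 24

Firm B's profit: π = q_B(203 − 2(q_B + q_C)) − 65q_B.
∂π/∂q_B = 138 − 4q_B − 2q_C = 0, so q_B = 34.5 − 0.5q_C.
By the same steps for C: q_C = 35.25 − 0.5q_B.
Plugging q_C into B's best response: q_B = 34.5 − 0.5(35.25 − 0.5q_B) ⇒ 0.75q_B = 16.875, so q_B = 22.5.
Then q_C = 35.25 − 0.5·22.5 = 24.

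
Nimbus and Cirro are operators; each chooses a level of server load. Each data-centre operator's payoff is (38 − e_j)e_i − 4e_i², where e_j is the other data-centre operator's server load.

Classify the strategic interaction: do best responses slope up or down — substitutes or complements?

strategic substitutes

Nimbus's payoff is (38 − e_C)e_N − 4e_N².
∂π/∂e_N = 38 − e_C − 8e_N = 0, so e_N = 4.75 − 0.125e_C.
The best-response slope de_N/de_C = −0.125 < 0: the reaction function is downward-sloping, so the choices are strategic substitutes.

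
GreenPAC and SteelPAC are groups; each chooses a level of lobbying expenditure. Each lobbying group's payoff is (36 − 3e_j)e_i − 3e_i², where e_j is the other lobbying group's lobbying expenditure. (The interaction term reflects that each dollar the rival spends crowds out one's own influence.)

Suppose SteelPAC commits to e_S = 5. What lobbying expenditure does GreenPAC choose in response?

3.5

GreenPAC's payoff is (36 − 3e_S)e_G − 3e_G².
∂π/∂e_G = 36 − 3e_S − 6e_G = 0, so e_G = 6 − 0.5e_S.
At e_S = 5: e_G = 6 − 0.5·5 = 3.5.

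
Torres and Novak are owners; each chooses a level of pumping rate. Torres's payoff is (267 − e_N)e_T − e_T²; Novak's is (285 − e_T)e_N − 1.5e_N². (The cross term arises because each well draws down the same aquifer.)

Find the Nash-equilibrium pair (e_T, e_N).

Expanding Torres's payoff: 267e_T − e_Ne_T − e_T².
∂π/∂e_T = 267 − e_N − 2e_T = 0, so e_T = 133.5 − 0.5e_N.
Likewise for Novak: e_N = 95 − (1/3)e_T.
Substituting the second reaction function into the first: e_T = 133.5 − 0.5(95 − (1/3)e_T), which gives (5/6)e_T = 86 ⇒ e_T = 103.2.
Then e_N = 95 − (1/3)·103.2 = 60.6.

103.2, 60.6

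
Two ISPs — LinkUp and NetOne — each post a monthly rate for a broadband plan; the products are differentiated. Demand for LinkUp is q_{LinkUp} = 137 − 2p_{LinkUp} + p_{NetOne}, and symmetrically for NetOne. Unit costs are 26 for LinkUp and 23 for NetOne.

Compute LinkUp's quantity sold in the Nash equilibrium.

LinkUp's profit: π = (p_{LinkUp} − 26)(137 − 2p_{LinkUp} + p_{NetOne}).
∂π/∂p_{LinkUp} = 189 − 4p_{LinkUp} + p_{NetOne} = 0 ⇒ p_{LinkUp} = 47.25 + 0.25p_{NetOne}.
Similarly p_{NetOne} = 45.75 + 0.25p_{LinkUp}.
Plugging p_{NetOne} into LinkUp's best response: p_{LinkUp} = 47.25 + 0.25(45.75 + 0.25p_{LinkUp}) ⇒ 0.9375p_{LinkUp} = 58.6875, so p_{LinkUp} = 62.6.
Then p_{NetOne} = 45.75 + 0.25·62.6 = 61.4.
q_{LinkUp} = 137 − 2·62.6 + 61.4 = 73.2.

73.2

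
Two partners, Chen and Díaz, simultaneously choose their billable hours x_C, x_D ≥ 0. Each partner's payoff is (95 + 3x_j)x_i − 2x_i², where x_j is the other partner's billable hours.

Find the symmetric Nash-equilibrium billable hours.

Chen's payoff is (95 + 3x_D)x_C − 2x_C².
∂π/∂x_C = 95 + 3x_D − 4x_C = 0, so x_C = 23.75 + 0.75x_D.
Setting x_C = x_D in the reaction function: x_C = 23.75 + 0.75x_C, so x_C = 23.75 / 0.25 = 95.

95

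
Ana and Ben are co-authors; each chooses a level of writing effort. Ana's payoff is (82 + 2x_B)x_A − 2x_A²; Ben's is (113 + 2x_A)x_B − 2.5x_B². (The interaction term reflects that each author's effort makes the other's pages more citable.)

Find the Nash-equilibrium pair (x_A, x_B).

Expanding Ana's payoff: 82x_A + 2x_Bx_A − 2x_A².
∂π/∂x_A = 82 + 2x_B − 4x_A = 0, so x_A = 20.5 + 0.5x_B.
Likewise for Ben: x_B = 22.6 + 0.4x_A.
Substituting the second reaction function into the first: x_A = 20.5 + 0.5(22.6 + 0.4x_A), which gives 0.8x_A = 31.8 ⇒ x_A = 39.75.
Then x_B = 22.6 + 0.4·39.75 = 38.5.

39.75, 38.5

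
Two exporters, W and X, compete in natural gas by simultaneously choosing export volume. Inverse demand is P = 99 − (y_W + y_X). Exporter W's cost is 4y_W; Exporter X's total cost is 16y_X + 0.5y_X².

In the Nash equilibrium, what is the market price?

44.4

Exporter W's profit: π = y_W(99 − (y_W + y_X)) − 4y_W.
∂π/∂y_W = 95 − 2y_W − y_X = 0, so y_W = 47.5 − 0.5y_X.
For X: ∂π/∂y_X = 83 − 3y_X − y_W = 0 ⇒ y_X = 83/3 − (1/3)y_W.
Plugging y_X into W's best response: y_W = 47.5 − 0.5(83/3 − (1/3)y_W) ⇒ (5/6)y_W = 101/3, so y_W = 40.4.
Then y_X = 83/3 − (1/3)·40.4 = 14.2.
Equilibrium price: P = 99 − 54.6 = 44.4.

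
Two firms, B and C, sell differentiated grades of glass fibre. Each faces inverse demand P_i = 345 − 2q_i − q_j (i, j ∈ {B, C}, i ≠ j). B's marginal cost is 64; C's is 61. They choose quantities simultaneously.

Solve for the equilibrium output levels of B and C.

56, 57

Firm B's profit: π = q_B(345 − 2q_B − q_C) − 64q_B.
∂π/∂q_B = 281 − 4q_B − q_C = 0 ⇒ q_B = 70.25 − 0.25q_C.
Similarly q_C = 71 − 0.25q_B.
Substituting the second reaction function into the first: q_B = 70.25 − 0.25(71 − 0.25q_B), which gives 0.9375q_B = 52.5 ⇒ q_B = 56.
Then q_C = 71 − 0.25·56 = 57.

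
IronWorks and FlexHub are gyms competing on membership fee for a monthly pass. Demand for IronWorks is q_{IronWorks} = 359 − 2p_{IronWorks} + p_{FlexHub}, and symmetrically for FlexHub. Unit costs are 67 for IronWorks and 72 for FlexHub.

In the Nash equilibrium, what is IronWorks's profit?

IronWorks's profit: π = (p_{IronWorks} − 67)(359 − 2p_{IronWorks} + p_{FlexHub}).
∂π/∂p_{IronWorks} = 493 − 4p_{IronWorks} + p_{FlexHub} = 0 ⇒ p_{IronWorks} = 123.25 + 0.25p_{FlexHub}.
Similarly p_{FlexHub} = 125.75 + 0.25p_{IronWorks}.
Plugging p_{FlexHub} into IronWorks's best response: p_{IronWorks} = 123.25 + 0.25(125.75 + 0.25p_{IronWorks}) ⇒ 0.9375p_{IronWorks} = 154.6875, so p_{IronWorks} = 165.
Then p_{FlexHub} = 125.75 + 0.25·165 = 167.
q_{IronWorks} = 359 − 2·165 + 167 = 196.
Profit = (165 − 67)·196 = 19208.

19208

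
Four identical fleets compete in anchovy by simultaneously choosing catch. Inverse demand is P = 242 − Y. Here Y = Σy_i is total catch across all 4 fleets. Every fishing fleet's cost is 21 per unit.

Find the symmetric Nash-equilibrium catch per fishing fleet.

A representative fishing fleet's profit is π_i = y_i(242 − Y) − 21y_i, with Y = y_i + Σ_{j≠i} y_j.
First-order condition: 221 − 2y_i − Σ_{j≠i} y_j = 0.
In a symmetric equilibrium every fishing fleet chooses the same y, so Σ_{j≠i} y_j = 3y. The condition becomes 221 − 5y = 0, giving y = 221/5 = 44.2.

44.2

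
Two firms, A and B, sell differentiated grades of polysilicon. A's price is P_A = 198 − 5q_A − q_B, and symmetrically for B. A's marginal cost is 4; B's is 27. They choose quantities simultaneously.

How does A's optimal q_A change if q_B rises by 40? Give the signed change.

-4

Firm A's profit: π = q_A(198 − 5q_A − q_B) − 4q_A.
∂π/∂q_A = 194 − 10q_A − q_B = 0 ⇒ q_A = 19.4 − 0.1q_B.
The reaction-function slope is −0.1, so a 40-unit rise in q_B moves q_A by −0.1 × 40 = −4. A's best response falls — the actions are strategic substitutes.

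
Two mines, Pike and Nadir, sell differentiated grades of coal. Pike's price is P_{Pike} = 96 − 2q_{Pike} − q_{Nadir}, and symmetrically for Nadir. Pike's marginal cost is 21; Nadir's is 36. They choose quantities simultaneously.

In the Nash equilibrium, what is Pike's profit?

Mine Pike's profit: π = q_{Pike}(96 − 2q_{Pike} − q_{Nadir}) − 21q_{Pike}.
∂π/∂q_{Pike} = 75 − 4q_{Pike} − q_{Nadir} = 0 ⇒ q_{Pike} = 18.75 − 0.25q_{Nadir}.
Similarly q_{Nadir} = 15 − 0.25q_{Pike}.
Plugging q_{Nadir} into Pike's best response: q_{Pike} = 18.75 − 0.25(15 − 0.25q_{Pike}) ⇒ 0.9375q_{Pike} = 15, so q_{Pike} = 16.
Then q_{Nadir} = 15 − 0.25·16 = 11.
P_{Pike} = 96 − 2·16 − 11 = 53.
Profit = (53 − 21)·16 = 512.

512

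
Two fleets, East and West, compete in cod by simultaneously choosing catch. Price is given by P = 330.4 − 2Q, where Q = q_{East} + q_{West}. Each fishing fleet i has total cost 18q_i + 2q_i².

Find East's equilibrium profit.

3903.7504

Fishing fleet East's profit: π = q_{East}(330.4 − 2(q_{East} + q_{West})) − 18q_{East} − 2q_{East}².
∂π/∂q_{East} = 312.4 − 8q_{East} − 2q_{West} = 0, so q_{East} = 39.05 − 0.25q_{West}.
Setting q_{East} = q_{West} in the reaction function: q_{East} = 39.05 − 0.25q_{East}, so q_{East} = 39.05 / 1.25 = 31.24.
Price P = 330.4 − 2·62.48 = 205.44.
East's profit: (205.44 − 18)·31.24 − 2(31.24)² = 3903.7504.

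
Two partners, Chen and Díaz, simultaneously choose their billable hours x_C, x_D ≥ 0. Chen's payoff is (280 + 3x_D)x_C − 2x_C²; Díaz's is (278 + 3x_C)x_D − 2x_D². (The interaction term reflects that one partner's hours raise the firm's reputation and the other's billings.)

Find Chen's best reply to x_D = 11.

Expanding Chen's payoff: 280x_C + 3x_Dx_C − 2x_C².
∂π/∂x_C = 280 + 3x_D − 4x_C = 0, so x_C = 70 + 0.75x_D.
At x_D = 11: x_C = 70 + 0.75·11 = 78.25.

78.25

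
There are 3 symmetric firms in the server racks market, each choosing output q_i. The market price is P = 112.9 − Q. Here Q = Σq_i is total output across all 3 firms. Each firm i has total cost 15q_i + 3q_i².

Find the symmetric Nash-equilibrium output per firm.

9.79

A representative firm's profit is π_i = q_i(112.9 − Q) − 15q_i − 3q_i², with Q = q_i + Σ_{j≠i} q_j.
First-order condition: 97.9 − 8q_i − Σ_{j≠i} q_j = 0.
In a symmetric equilibrium every firm chooses the same q, so Σ_{j≠i} q_j = 2q. The condition becomes 97.9 − 10q = 0, giving q = 97.9/10 = 9.79.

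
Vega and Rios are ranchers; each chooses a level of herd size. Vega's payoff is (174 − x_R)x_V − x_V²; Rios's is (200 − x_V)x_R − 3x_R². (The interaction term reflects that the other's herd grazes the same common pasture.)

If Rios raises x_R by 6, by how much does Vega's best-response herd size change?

Expanding Vega's payoff: 174x_V − x_Rx_V − x_V².
∂π/∂x_V = 174 − x_R − 2x_V = 0, so x_V = 87 − 0.5x_R.
The reaction-function slope is −0.5, so a 6-unit rise in x_R moves x_V by −0.5 × 6 = −3. Vega's best response falls — the actions are strategic substitutes.

-3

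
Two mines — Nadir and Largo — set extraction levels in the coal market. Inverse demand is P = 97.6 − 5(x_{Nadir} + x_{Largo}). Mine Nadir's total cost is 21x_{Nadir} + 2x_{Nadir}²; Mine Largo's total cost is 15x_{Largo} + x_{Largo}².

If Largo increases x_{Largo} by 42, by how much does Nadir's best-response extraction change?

-15

Mine Nadir's profit: π = x_{Nadir}(97.6 − 5(x_{Nadir} + x_{Largo})) − 21x_{Nadir} − 2x_{Nadir}².
∂π/∂x_{Nadir} = 76.6 − 14x_{Nadir} − 5x_{Largo} = 0, so x_{Nadir} = 383/70 − (5/14)x_{Largo}.
The reaction-function slope is −5/14, so a 42-unit rise in x_{Largo} moves x_{Nadir} by −5/14 × 42 = −15. Nadir's best response falls — the actions are strategic substitutes.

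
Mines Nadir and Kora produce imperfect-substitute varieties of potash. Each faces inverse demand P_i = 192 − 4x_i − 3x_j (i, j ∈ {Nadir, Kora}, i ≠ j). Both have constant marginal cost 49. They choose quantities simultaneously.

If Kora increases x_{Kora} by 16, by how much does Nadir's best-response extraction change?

Mine Nadir's profit: π = x_{Nadir}(192 − 4x_{Nadir} − 3x_{Kora}) − 49x_{Nadir}.
∂π/∂x_{Nadir} = 143 − 8x_{Nadir} − 3x_{Kora} = 0 ⇒ x_{Nadir} = 17.875 − 0.375x_{Kora}.
The reaction-function slope is −0.375, so a 16-unit rise in x_{Kora} moves x_{Nadir} by −0.375 × 16 = −6. Nadir's best response falls — the actions are strategic substitutes.

-6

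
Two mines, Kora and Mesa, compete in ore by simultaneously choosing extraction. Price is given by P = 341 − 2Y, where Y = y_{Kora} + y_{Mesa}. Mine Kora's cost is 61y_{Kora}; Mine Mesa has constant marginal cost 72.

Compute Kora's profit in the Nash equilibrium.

4704.5

Mine Kora's profit: π = y_{Kora}(341 − 2(y_{Kora} + y_{Mesa})) − 61y_{Kora}.
∂π/∂y_{Kora} = 280 − 4y_{Kora} − 2y_{Mesa} = 0, so y_{Kora} = 70 − 0.5y_{Mesa}.
By the same steps for Mesa: y_{Mesa} = 67.25 − 0.5y_{Kora}.
Plugging y_{Mesa} into Kora's best response: y_{Kora} = 70 − 0.5(67.25 − 0.5y_{Kora}) ⇒ 0.75y_{Kora} = 36.375, so y_{Kora} = 48.5.
Then y_{Mesa} = 67.25 − 0.5·48.5 = 43.
Price P = 341 − 2·91.5 = 158.
Kora's profit: (158 − 61)·48.5 = 4704.5.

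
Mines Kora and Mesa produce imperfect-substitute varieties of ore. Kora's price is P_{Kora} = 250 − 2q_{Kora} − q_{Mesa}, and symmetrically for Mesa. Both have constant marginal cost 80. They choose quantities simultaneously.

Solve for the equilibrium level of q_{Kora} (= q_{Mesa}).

34

Mine Kora's profit: π = q_{Kora}(250 − 2q_{Kora} − q_{Mesa}) − 80q_{Kora}.
∂π/∂q_{Kora} = 170 − 4q_{Kora} − q_{Mesa} = 0 ⇒ q_{Kora} = 42.5 − 0.25q_{Mesa}.
Setting q_{Kora} = q_{Mesa} in the reaction function: q_{Kora} = 42.5 − 0.25q_{Kora}, so q_{Kora} = 42.5 / 1.25 = 34.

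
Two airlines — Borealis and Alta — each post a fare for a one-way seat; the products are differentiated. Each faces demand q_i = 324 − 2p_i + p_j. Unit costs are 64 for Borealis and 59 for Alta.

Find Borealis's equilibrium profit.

14792

Borealis's profit: π = (p_{Borealis} − 64)(324 − 2p_{Borealis} + p_{Alta}).
∂π/∂p_{Borealis} = 452 − 4p_{Borealis} + p_{Alta} = 0 ⇒ p_{Borealis} = 113 + 0.25p_{Alta}.
Similarly p_{Alta} = 110.5 + 0.25p_{Borealis}.
Solving the two reaction functions simultaneously: (1 − (0.25)(0.25))p_{Borealis} = 113 + 0.25·110.5, so 0.9375p_{Borealis} = 140.625 and p_{Borealis} = 150.
Then p_{Alta} = 110.5 + 0.25·150 = 148.
q_{Borealis} = 324 − 2·150 + 148 = 172.
Profit = (150 − 64)·172 = 14792.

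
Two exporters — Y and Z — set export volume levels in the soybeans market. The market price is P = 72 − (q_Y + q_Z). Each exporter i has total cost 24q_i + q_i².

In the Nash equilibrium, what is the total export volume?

Exporter Y's profit: π = q_Y(72 − (q_Y + q_Z)) − 24q_Y − q_Y².
∂π/∂q_Y = 48 − 4q_Y − q_Z = 0, so q_Y = 12 − 0.25q_Z.
By symmetry q_Z = q_Y; substituting into the reaction function, 1.25q_Y = 12 and q_Y = 9.6.
Total export volume: 9.6 + 9.6 = 19.2.

19.2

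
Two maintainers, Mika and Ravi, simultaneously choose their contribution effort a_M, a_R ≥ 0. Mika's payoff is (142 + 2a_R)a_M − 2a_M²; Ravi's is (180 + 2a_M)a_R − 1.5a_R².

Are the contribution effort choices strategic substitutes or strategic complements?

Expanding Mika's payoff: 142a_M + 2a_Ra_M − 2a_M².
∂π/∂a_M = 142 + 2a_R − 4a_M = 0, so a_M = 35.5 + 0.5a_R.
The best-response slope da_M/da_R = 0.5 > 0: the reaction function is upward-sloping, so the choices are strategic complements.

strategic complements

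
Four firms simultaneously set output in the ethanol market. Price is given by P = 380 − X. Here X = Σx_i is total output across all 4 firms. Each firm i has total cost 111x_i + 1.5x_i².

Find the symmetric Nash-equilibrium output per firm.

33.625

A representative firm's profit is π_i = x_i(380 − X) − 111x_i − 1.5x_i², with X = x_i + Σ_{j≠i} x_j.
First-order condition: 269 − 5x_i − Σ_{j≠i} x_j = 0.
Imposing symmetry (x_j = x for all j) turns Σ_{j≠i} x_j into 3x, so 269 = 8x and x = 33.625.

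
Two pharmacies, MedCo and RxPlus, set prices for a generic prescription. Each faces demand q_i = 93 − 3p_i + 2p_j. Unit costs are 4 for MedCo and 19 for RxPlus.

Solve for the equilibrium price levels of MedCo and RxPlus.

29.0625, 34.6875

MedCo's profit: π = (p_{MedCo} − 4)(93 − 3p_{MedCo} + 2p_{RxPlus}).
∂π/∂p_{MedCo} = 105 − 6p_{MedCo} + 2p_{RxPlus} = 0 ⇒ p_{MedCo} = 17.5 + (1/3)p_{RxPlus}.
Similarly p_{RxPlus} = 25 + (1/3)p_{MedCo}.
Plugging p_{RxPlus} into MedCo's best response: p_{MedCo} = 17.5 + (1/3)(25 + (1/3)p_{MedCo}) ⇒ (8/9)p_{MedCo} = 155/6, so p_{MedCo} = 29.0625.
Then p_{RxPlus} = 25 + (1/3)·29.0625 = 34.6875.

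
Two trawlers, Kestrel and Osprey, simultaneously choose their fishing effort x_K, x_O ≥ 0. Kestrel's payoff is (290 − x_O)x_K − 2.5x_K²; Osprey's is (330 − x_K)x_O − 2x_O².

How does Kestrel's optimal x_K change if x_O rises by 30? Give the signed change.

Expanding Kestrel's payoff: 290x_K − x_Ox_K − 2.5x_K².
∂π/∂x_K = 290 − x_O − 5x_K = 0, so x_K = 58 − 0.2x_O.
The reaction-function slope is −0.2, so a 30-unit rise in x_O moves x_K by −0.2 × 30 = −6. Kestrel's best response falls — the actions are strategic substitutes.

-6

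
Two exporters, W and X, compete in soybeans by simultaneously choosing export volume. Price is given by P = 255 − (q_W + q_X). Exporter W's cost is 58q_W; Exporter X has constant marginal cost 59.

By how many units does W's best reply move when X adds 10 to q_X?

Exporter W's profit: π = q_W(255 − (q_W + q_X)) − 58q_W.
∂π/∂q_W = 197 − 2q_W − q_X = 0, so q_W = 98.5 − 0.5q_X.
The reaction-function slope is −0.5, so a 10-unit rise in q_X moves q_W by −0.5 × 10 = −5. W's best response falls — the actions are strategic substitutes.

-5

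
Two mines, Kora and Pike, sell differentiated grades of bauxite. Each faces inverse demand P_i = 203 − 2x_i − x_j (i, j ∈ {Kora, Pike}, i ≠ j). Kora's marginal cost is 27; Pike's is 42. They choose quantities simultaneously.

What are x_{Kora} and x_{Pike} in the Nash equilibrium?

Mine Kora's profit: π = x_{Kora}(203 − 2x_{Kora} − x_{Pike}) − 27x_{Kora}.
∂π/∂x_{Kora} = 176 − 4x_{Kora} − x_{Pike} = 0 ⇒ x_{Kora} = 44 − 0.25x_{Pike}.
Similarly x_{Pike} = 40.25 − 0.25x_{Kora}.
Substituting the second reaction function into the first: x_{Kora} = 44 − 0.25(40.25 − 0.25x_{Kora}), which gives 0.9375x_{Kora} = 33.9375 ⇒ x_{Kora} = 36.2.
Then x_{Pike} = 40.25 − 0.25·36.2 = 31.2.

36.2, 31.2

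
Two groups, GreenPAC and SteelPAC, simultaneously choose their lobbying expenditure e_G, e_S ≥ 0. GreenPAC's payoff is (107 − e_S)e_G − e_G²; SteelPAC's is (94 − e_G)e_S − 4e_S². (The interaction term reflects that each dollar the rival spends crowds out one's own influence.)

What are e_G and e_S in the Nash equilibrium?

Expanding GreenPAC's payoff: 107e_G − e_Se_G − e_G².
∂π/∂e_G = 107 − e_S − 2e_G = 0, so e_G = 53.5 − 0.5e_S.
Likewise for SteelPAC: e_S = 11.75 − 0.125e_G.
Solving the two reaction functions simultaneously: (1 − (−0.5)(−0.125))e_G = 53.5 − 0.5·11.75, so 0.9375e_G = 47.625 and e_G = 50.8.
Then e_S = 11.75 − 0.125·50.8 = 5.4.

50.8, 5.4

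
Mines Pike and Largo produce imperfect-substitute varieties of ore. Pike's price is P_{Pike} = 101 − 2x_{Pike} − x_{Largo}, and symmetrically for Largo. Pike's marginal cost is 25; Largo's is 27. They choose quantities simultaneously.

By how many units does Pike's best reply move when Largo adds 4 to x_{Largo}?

Mine Pike's profit: π = x_{Pike}(101 − 2x_{Pike} − x_{Largo}) − 25x_{Pike}.
∂π/∂x_{Pike} = 76 − 4x_{Pike} − x_{Largo} = 0 ⇒ x_{Pike} = 19 − 0.25x_{Largo}.
The reaction-function slope is −0.25, so a 4-unit rise in x_{Largo} moves x_{Pike} by −0.25 × 4 = −1. Pike's best response falls — the actions are strategic substitutes.

-1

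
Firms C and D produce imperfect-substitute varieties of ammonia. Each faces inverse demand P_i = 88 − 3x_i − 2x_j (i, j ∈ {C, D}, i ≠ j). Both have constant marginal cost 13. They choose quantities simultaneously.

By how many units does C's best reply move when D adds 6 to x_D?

Firm C's profit: π = x_C(88 − 3x_C − 2x_D) − 13x_C.
∂π/∂x_C = 75 − 6x_C − 2x_D = 0 ⇒ x_C = 12.5 − (1/3)x_D.
The reaction-function slope is −1/3, so a 6-unit rise in x_D moves x_C by −1/3 × 6 = −2. C's best response falls — the actions are strategic substitutes.

-2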